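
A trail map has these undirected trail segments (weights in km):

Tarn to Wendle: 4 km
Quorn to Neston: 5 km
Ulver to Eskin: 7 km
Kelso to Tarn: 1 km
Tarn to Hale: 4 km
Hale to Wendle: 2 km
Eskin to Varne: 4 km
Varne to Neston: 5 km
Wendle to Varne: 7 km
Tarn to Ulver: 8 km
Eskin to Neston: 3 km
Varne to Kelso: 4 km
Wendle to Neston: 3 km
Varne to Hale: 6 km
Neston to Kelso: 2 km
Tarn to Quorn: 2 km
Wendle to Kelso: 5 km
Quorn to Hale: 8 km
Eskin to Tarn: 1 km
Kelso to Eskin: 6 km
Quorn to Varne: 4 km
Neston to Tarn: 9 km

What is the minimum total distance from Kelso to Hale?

Enumerating some paths:
Kelso–Wendle–Hale: 5+2 = 7
Kelso–Tarn–Wendle–Hale: 1+4+2 = 7
Kelso–Tarn–Hale: 1+4 = 5
Kelso–Neston–Wendle–Hale: 2+3+2 = 7
The minimum is 5 km via Kelso–Tarn–Hale.

5 km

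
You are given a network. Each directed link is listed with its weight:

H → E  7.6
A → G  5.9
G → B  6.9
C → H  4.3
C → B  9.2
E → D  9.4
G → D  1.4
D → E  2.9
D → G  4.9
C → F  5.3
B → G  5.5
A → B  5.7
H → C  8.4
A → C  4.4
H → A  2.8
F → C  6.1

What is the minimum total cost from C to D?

Candidate routes:
C → H → A → B → G → D: 4.3+2.8+5.7+5.5+1.4 = 19.7
C → H → E → D: 4.3+7.6+9.4 = 21.3
C → B → G → D: 9.2+5.5+1.4 = 16.1
C → H → A → G → D: 4.3+2.8+5.9+1.4 = 14.4
The minimum is 14.4 via C → H → A → G → D.

14.4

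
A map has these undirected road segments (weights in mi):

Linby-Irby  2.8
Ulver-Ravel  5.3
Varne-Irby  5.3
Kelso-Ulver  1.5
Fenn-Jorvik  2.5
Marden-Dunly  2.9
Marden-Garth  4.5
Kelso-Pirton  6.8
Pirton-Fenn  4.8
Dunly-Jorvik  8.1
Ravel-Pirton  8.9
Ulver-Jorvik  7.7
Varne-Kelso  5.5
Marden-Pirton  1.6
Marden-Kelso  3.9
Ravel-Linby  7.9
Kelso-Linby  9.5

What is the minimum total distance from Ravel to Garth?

15 mi

Shortest distances from Ravel:
Ravel: 0
Ulver: 5.3  (via Ravel)
Kelso: 6.8  (via Ulver)
Linby: 7.9  (via Ravel)
Pirton: 8.9  (via Ravel)
Marden: 10.5  (via Pirton)
Irby: 10.7  (via Linby)
Varne: 12.3  (via Kelso)
Jorvik: 13  (via Ulver)
Dunly: 13.4  (via Marden)
Fenn: 13.7  (via Pirton)
Garth: 15  (via Marden)
Shortest route: Ravel–Pirton–Marden–Garth = 15 mi.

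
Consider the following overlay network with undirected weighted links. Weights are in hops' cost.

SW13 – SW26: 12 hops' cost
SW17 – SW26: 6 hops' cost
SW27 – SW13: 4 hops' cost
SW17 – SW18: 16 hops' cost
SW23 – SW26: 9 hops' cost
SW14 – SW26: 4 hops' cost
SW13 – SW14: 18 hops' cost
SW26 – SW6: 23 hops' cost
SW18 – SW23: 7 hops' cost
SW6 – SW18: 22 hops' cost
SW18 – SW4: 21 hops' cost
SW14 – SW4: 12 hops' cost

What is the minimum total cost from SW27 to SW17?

22 hops' cost

Compare a few routes:
SW27 - SW13 - SW14 - SW26 - SW17: 4+18+4+6 = 32
SW27 - SW13 - SW26 - SW17: 4+12+6 = 22
SW27 - SW13 - SW26 - SW23 - SW18 - SW17: 4+12+9+7+16 = 48
The minimum is 22 hops' cost via SW27 - SW13 - SW26 - SW17.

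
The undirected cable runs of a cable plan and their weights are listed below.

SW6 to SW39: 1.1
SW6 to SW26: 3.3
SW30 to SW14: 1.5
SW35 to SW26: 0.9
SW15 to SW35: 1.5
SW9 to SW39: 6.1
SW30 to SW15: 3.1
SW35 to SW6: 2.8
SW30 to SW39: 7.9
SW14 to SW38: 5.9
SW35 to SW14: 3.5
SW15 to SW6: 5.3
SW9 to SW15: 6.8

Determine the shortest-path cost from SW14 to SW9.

Settle nodes by increasing distance from SW14:
SW14: 0
SW30: 1.5  (via SW14)
SW35: 3.5  (via SW14)
SW26: 4.4  (via SW35)
SW15: 4.6  (via SW30)
SW38: 5.9  (via SW14)
SW6: 6.3  (via SW35)
SW39: 7.4  (via SW6)
SW9: 11.4  (via SW15)
Shortest route: SW14 → SW30 → SW15 → SW9 = 11.4.

11.4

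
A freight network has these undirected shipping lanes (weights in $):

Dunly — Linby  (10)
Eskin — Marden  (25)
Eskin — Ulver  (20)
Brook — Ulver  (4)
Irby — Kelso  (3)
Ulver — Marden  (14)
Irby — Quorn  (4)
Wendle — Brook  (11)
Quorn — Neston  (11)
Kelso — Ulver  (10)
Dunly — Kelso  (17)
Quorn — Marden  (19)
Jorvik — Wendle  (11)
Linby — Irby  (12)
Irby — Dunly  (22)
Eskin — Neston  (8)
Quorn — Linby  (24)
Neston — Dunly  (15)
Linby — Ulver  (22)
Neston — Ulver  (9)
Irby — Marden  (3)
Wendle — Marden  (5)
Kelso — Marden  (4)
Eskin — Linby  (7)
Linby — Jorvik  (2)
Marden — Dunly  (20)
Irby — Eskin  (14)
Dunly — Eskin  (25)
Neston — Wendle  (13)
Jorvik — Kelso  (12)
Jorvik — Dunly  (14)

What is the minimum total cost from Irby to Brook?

Shortest distances from Irby:
Irby: 0
Kelso: 3  (via Irby)
Marden: 3  (via Irby)
Quorn: 4  (via Irby)
Wendle: 8  (via Marden)
Linby: 12  (via Irby)
Ulver: 13  (via Kelso)
Jorvik: 14  (via Linby)
Eskin: 14  (via Irby)
Neston: 15  (via Quorn)
Brook: 17  (via Ulver)
Shortest route: Irby → Kelso → Ulver → Brook = $17.

$17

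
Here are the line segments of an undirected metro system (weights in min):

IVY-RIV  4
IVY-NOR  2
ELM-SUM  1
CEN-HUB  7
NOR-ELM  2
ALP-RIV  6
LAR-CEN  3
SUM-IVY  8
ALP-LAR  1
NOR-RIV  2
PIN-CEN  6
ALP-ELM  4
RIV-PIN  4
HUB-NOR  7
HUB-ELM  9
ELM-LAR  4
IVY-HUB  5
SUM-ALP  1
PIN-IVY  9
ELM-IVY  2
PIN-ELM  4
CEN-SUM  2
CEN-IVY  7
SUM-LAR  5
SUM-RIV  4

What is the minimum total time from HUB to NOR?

7 min

Enumerating some paths:
HUB → IVY → ELM → NOR: 5+2+2 = 9
HUB → IVY → RIV → NOR: 5+4+2 = 11
HUB → NOR: 7 = 7
The minimum is 7 min via HUB → NOR.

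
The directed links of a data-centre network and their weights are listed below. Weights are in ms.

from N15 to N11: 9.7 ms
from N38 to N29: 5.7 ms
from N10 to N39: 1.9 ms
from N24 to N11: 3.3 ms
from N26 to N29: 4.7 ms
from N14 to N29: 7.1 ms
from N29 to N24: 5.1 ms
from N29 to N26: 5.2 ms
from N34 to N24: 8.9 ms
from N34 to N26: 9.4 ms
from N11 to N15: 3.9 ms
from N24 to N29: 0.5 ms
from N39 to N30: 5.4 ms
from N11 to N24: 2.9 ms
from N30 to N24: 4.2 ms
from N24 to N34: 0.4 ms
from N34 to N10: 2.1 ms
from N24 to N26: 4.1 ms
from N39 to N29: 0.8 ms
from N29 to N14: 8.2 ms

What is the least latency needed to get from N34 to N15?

Settle nodes by increasing distance from N34:
N34: 0
N10: 2.1  (via N34)
N39: 4  (via N10)
N29: 4.8  (via N39)
N24: 8.9  (via N34)
N26: 9.4  (via N34)
N30: 9.4  (via N39)
N11: 12.2  (via N24)
N14: 13  (via N29)
N15: 16.1  (via N11)
Shortest route: N34 → N24 → N11 → N15 = 16.1 ms.

16.1 ms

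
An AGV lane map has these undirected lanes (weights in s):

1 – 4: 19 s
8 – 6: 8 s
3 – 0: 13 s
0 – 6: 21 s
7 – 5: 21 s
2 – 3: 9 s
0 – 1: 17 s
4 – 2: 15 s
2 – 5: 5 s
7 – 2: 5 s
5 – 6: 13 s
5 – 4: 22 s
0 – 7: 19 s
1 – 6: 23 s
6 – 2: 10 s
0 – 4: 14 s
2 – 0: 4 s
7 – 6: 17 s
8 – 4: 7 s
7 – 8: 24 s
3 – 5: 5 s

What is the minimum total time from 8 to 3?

26 s

Compare a few routes:
8 - 6 - 2 - 3: 8+10+9 = 27
8 - 6 - 5 - 3: 8+13+5 = 26
Cheapest is 8 - 6 - 5 - 3 at 26 s.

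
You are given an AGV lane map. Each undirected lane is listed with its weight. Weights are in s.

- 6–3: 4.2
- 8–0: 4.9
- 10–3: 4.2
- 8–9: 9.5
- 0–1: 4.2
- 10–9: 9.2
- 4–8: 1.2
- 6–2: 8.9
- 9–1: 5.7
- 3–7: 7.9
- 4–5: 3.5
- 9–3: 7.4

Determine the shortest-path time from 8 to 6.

Compare a few routes:
8 → 9 → 3 → 6: 9.5+7.4+4.2 = 21.1
8 → 0 → 1 → 9 → 3 → 6: 4.9+4.2+5.7+7.4+4.2 = 26.4
Cheapest is 8 → 9 → 3 → 6 at 21.1 s.

21.1 s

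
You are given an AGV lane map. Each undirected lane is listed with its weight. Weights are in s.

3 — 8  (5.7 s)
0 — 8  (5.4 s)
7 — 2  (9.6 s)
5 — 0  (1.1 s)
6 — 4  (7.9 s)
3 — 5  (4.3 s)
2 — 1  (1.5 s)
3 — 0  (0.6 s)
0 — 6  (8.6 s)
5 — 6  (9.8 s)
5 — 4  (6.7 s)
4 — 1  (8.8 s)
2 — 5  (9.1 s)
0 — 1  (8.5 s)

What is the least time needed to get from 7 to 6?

Candidate routes:
7–2–1–0–6: 9.6+1.5+8.5+8.6 = 28.2
7–2–1–4–6: 9.6+1.5+8.8+7.9 = 27.8
7–2–5–0–6: 9.6+9.1+1.1+8.6 = 28.4
Cheapest is 7–2–1–4–6 at 27.8 s.

27.8 s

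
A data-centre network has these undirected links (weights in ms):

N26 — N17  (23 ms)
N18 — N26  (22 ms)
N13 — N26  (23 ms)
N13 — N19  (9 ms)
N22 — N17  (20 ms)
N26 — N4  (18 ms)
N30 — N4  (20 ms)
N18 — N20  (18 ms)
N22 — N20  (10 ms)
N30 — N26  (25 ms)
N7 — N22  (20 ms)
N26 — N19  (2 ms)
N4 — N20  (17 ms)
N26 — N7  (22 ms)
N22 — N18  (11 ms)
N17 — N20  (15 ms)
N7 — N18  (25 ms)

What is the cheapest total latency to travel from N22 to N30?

Compare a few routes:
N22–N20–N4–N30: 10+17+20 = 47
N22–N18–N26–N30: 11+22+25 = 58
Cheapest is N22–N20–N4–N30 at 47 ms.

47 ms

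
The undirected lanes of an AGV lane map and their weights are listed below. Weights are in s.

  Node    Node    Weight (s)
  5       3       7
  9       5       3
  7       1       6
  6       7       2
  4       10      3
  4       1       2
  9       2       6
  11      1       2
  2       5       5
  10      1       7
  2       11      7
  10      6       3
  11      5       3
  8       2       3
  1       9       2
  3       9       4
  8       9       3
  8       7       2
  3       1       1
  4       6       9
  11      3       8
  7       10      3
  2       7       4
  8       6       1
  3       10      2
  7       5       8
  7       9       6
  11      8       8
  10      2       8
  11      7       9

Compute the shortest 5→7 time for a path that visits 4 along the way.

Shortest 5→4: 5–9–1–4 = 7
Shortest 4→7: 4–10–7 = 6
Total via 4: 7 + 6 = 13 s.

13 s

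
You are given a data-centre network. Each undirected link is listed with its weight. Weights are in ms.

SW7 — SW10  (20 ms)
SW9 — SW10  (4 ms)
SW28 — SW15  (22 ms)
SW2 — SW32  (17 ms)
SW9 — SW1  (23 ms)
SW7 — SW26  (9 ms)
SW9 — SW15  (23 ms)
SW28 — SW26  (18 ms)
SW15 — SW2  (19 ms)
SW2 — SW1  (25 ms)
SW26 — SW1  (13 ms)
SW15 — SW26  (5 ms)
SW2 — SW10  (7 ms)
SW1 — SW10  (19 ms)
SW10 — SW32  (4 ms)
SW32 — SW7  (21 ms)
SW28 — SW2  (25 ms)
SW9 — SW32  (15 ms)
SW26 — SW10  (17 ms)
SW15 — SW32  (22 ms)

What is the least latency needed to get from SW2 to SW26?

24 ms

Shortest distances from SW2:
SW2: 0
SW10: 7  (via SW2)
SW9: 11  (via SW10)
SW32: 11  (via SW10)
SW15: 19  (via SW2)
SW26: 24  (via SW10)
Shortest route: SW2–SW10–SW26 = 24 ms.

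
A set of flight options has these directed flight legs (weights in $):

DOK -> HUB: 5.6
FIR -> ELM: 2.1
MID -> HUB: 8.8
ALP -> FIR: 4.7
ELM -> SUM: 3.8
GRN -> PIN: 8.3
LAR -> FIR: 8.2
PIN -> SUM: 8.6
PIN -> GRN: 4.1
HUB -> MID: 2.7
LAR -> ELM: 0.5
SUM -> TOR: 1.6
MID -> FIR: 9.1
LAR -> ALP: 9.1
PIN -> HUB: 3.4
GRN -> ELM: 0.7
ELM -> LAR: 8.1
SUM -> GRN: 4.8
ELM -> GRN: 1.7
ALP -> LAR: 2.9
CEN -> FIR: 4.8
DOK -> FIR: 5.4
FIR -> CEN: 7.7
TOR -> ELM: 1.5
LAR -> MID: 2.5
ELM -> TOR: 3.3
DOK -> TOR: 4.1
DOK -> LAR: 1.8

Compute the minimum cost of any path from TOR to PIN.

Settle nodes by increasing distance from TOR:
TOR: 0
ELM: 1.5  (via TOR)
GRN: 3.2  (via ELM)
SUM: 5.3  (via ELM)
LAR: 9.6  (via ELM)
PIN: 11.5  (via GRN)
Shortest route: TOR–ELM–GRN–PIN = $11.5.

$11.5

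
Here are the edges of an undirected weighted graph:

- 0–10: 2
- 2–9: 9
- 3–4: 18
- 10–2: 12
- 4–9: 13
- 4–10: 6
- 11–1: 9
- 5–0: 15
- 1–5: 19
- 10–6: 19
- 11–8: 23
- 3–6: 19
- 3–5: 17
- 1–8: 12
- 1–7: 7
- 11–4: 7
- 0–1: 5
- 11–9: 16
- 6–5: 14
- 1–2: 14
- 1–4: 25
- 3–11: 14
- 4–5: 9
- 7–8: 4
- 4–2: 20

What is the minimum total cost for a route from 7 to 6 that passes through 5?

Best 7 to 5: 7 → 1 → 5 costing 26
Best 5 to 6: 5 → 6 costing 14
Total via 5: 26 + 14 = 40.

40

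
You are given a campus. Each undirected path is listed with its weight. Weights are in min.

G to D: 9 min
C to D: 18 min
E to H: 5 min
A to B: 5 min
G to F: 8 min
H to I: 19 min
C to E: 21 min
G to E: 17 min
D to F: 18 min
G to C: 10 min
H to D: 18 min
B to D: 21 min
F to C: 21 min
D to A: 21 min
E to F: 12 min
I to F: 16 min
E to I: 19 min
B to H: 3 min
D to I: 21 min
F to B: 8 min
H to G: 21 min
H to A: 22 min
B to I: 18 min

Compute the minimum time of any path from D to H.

18 min

Compare a few routes:
D - A - B - H: 21+5+3 = 29
D - H: 18 = 18
D - G - F - B - H: 9+8+8+3 = 28
D - B - H: 21+3 = 24
The minimum is 18 min via D - H.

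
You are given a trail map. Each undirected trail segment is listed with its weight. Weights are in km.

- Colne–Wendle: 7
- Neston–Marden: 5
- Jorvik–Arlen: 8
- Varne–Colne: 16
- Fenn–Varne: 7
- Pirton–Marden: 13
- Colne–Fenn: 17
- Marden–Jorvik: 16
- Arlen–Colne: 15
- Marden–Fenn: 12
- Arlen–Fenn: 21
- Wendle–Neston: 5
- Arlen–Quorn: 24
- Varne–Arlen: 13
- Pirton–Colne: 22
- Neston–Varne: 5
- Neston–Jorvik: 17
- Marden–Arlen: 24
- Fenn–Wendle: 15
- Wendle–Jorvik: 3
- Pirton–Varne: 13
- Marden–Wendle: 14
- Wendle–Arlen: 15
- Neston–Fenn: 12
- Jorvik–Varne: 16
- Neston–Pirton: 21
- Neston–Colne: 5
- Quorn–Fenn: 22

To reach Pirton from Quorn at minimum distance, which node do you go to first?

Fenn

Enumerating some paths:
Quorn - Fenn - Marden - Pirton: 22+12+13 = 47
Quorn - Fenn - Varne - Pirton: 22+7+13 = 42
The minimum is 42 km via Quorn - Fenn - Varne - Pirton.
So from Quorn the first move is to Fenn.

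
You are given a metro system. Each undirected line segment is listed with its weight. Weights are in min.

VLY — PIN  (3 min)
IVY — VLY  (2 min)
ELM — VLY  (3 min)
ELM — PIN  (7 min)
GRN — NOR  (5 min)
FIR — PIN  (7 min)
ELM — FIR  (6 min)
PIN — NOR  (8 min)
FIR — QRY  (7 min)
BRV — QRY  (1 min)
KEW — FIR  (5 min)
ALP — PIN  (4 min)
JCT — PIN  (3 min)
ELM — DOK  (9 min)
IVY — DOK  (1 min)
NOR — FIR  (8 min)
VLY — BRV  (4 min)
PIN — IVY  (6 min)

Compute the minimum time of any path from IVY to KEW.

16 min

Running Dijkstra from IVY:
IVY: 0
DOK: 1  (via IVY)
VLY: 2  (via IVY)
PIN: 5  (via VLY)
ELM: 5  (via VLY)
BRV: 6  (via VLY)
QRY: 7  (via BRV)
JCT: 8  (via PIN)
ALP: 9  (via PIN)
FIR: 11  (via ELM)
NOR: 13  (via PIN)
KEW: 16  (via FIR)
Shortest route: IVY–VLY–ELM–FIR–KEW = 16 min.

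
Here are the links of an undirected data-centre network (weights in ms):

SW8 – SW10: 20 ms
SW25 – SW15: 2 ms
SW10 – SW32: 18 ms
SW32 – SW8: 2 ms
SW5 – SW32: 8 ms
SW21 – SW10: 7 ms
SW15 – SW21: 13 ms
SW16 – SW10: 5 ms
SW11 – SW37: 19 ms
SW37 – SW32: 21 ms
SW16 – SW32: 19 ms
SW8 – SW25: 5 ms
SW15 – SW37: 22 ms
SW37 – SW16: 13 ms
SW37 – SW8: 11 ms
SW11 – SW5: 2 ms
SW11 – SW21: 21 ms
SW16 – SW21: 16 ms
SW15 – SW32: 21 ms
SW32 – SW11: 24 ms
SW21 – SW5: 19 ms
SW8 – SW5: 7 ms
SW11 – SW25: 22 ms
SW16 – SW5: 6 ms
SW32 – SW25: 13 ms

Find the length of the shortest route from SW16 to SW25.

18 ms

Settle nodes by increasing distance from SW16:
SW16: 0
SW10: 5  (via SW16)
SW5: 6  (via SW16)
SW11: 8  (via SW5)
SW21: 12  (via SW10)
SW8: 13  (via SW5)
SW37: 13  (via SW16)
SW32: 14  (via SW5)
SW25: 18  (via SW8)
Shortest route: SW16–SW5–SW8–SW25 = 18 ms.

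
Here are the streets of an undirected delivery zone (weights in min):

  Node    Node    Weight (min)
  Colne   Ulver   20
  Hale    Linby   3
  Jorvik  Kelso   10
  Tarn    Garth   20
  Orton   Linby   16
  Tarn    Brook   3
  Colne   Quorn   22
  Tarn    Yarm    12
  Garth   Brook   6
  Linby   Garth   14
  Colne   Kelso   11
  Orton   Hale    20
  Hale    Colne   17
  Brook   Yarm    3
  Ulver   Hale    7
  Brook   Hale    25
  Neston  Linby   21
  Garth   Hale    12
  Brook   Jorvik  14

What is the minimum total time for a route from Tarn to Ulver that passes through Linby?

Shortest Tarn→Linby: Tarn–Brook–Garth–Linby = 23
Shortest Linby→Ulver: Linby–Hale–Ulver = 10
Total via Linby: 23 + 10 = 33 min.

33 min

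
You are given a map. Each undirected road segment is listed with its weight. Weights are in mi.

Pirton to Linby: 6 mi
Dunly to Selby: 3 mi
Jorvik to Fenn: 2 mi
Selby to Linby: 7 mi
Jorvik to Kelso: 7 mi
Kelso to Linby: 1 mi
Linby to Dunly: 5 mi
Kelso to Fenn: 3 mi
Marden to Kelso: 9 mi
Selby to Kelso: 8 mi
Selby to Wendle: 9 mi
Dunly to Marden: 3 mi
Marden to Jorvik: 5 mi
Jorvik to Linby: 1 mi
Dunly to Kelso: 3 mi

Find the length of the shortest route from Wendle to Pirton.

Settle nodes by increasing distance from Wendle:
Wendle: 0
Selby: 9  (via Wendle)
Dunly: 12  (via Selby)
Kelso: 15  (via Dunly)
Marden: 15  (via Dunly)
Linby: 16  (via Selby)
Jorvik: 17  (via Linby)
Fenn: 18  (via Kelso)
Pirton: 22  (via Linby)
Shortest route: Wendle → Selby → Linby → Pirton = 22 mi.

22 mi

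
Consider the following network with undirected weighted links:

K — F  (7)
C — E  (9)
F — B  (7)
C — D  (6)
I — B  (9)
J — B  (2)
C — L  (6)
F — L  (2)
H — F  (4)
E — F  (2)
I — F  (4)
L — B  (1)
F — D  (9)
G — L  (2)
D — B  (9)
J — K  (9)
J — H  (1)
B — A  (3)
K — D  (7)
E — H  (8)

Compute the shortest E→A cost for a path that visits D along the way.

23

Best E to D: E–F–D costing 11
Best D to A: D–B–A costing 12
Total via D: 11 + 12 = 23.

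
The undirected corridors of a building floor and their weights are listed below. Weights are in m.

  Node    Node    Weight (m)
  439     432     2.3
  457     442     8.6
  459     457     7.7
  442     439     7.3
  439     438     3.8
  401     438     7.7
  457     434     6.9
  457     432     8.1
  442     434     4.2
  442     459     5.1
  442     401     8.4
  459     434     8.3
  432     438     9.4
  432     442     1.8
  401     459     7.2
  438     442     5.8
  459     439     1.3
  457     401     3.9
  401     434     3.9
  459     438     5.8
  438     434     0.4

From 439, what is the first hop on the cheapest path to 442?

Compare a few routes:
439 → 442: 7.3 = 7.3
439 → 459 → 442: 1.3+5.1 = 6.4
439 → 432 → 442: 2.3+1.8 = 4.1
The minimum is 4.1 m via 439 → 432 → 442.
So from 439 the first move is to 432.

432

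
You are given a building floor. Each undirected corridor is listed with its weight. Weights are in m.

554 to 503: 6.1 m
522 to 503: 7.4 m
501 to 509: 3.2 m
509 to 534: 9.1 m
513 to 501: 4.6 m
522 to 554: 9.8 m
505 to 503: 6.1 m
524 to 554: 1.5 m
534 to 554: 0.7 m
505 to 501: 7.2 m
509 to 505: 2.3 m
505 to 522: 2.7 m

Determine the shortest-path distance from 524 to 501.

14.5 m

Shortest distances from 524:
524: 0
554: 1.5  (via 524)
534: 2.2  (via 554)
503: 7.6  (via 554)
522: 11.3  (via 554)
509: 11.3  (via 534)
505: 13.6  (via 509)
501: 14.5  (via 509)
Shortest route: 524–554–534–509–501 = 14.5 m.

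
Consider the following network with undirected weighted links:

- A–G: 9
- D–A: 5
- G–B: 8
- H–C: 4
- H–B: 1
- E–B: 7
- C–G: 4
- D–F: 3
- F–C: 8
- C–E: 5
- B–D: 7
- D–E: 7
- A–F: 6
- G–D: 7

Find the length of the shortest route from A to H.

Compare a few routes:
A–D–B–H: 5+7+1 = 13
A–G–C–H: 9+4+4 = 17
Cheapest is A–D–B–H at 13.

13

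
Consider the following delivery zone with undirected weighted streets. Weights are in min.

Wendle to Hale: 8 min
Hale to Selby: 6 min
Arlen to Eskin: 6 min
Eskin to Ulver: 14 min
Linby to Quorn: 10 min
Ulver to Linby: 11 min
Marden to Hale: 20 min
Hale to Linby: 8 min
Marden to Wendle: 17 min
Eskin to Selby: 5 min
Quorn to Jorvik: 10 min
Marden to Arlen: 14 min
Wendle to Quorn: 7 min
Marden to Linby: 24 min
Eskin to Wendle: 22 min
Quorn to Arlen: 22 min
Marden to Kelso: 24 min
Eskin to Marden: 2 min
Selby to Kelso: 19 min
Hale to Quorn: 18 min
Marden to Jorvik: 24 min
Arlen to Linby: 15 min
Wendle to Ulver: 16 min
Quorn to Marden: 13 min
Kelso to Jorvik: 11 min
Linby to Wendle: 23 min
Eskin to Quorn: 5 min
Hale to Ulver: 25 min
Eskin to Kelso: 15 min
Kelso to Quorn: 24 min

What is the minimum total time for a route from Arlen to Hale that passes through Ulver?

39 min

Best Arlen to Ulver: Arlen–Eskin–Ulver costing 20
Best Ulver to Hale: Ulver–Linby–Hale costing 19
Total via Ulver: 20 + 19 = 39 min.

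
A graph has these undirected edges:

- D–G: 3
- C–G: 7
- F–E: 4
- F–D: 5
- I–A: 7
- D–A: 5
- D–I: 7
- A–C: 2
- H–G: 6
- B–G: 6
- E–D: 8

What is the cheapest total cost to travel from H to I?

16

Candidate routes:
H - G - C - A - I: 6+7+2+7 = 22
H - G - D - A - I: 6+3+5+7 = 21
H - G - D - I: 6+3+7 = 16
H - G - C - A - D - I: 6+7+2+5+7 = 27
Cheapest is H - G - D - I at 16.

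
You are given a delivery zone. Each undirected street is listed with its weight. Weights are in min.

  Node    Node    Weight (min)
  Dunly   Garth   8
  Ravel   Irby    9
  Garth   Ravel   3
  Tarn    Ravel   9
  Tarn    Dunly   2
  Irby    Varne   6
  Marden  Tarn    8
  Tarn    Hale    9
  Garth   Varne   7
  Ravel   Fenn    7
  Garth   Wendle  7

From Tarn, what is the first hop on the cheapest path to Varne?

Dunly

Compare a few routes:
Tarn → Ravel → Garth → Varne: 9+3+7 = 19
Tarn → Dunly → Garth → Varne: 2+8+7 = 17
Tarn → Ravel → Irby → Varne: 9+9+6 = 24
Cheapest is Tarn → Dunly → Garth → Varne at 17 min.
So from Tarn the first move is to Dunly.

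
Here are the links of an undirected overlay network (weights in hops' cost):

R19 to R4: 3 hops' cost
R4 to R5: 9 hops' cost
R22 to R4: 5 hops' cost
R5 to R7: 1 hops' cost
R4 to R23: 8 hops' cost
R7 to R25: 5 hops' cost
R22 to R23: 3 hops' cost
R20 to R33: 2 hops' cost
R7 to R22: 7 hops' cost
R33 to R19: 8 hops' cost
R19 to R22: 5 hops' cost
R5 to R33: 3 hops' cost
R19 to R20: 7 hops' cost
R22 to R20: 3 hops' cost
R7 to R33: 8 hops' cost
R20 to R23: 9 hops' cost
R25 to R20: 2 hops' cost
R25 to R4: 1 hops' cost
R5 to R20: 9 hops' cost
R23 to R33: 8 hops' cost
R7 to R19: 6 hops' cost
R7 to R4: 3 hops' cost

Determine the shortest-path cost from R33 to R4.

5 hops' cost

Settle nodes by increasing distance from R33:
R33: 0
R20: 2  (via R33)
R5: 3  (via R33)
R25: 4  (via R20)
R7: 4  (via R5)
R22: 5  (via R20)
R4: 5  (via R25)
Shortest route: R33 → R20 → R25 → R4 = 5 hops' cost.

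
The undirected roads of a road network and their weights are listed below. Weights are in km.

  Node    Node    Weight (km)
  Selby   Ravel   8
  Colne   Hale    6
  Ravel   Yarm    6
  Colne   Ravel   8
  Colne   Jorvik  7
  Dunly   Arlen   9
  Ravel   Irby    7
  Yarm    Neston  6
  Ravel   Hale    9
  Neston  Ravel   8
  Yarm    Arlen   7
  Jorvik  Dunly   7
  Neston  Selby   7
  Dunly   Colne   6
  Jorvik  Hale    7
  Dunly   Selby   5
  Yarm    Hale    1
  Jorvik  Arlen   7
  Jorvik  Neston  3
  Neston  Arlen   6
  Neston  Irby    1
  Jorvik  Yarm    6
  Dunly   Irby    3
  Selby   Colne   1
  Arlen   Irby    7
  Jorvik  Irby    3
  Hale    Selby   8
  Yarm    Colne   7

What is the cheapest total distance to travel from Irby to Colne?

9 km

Candidate routes:
Irby–Jorvik–Neston–Selby–Colne: 3+3+7+1 = 14
Irby–Jorvik–Colne: 3+7 = 10
Irby–Dunly–Colne: 3+6 = 9
Irby–Neston–Jorvik–Colne: 1+3+7 = 11
The minimum is 9 km via Irby–Dunly–Colne.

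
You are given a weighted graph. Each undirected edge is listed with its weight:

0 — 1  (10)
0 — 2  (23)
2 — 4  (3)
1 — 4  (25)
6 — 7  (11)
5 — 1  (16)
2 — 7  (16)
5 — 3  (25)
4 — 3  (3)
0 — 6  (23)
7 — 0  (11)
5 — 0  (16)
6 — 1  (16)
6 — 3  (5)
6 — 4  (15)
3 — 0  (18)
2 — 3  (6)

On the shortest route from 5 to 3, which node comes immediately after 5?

3

Candidate routes:
5 - 1 - 6 - 3: 16+16+5 = 37
5 - 0 - 3: 16+18 = 34
5 - 3: 25 = 25
Cheapest is 5 - 3 at 25.
So from 5 the first move is to 3.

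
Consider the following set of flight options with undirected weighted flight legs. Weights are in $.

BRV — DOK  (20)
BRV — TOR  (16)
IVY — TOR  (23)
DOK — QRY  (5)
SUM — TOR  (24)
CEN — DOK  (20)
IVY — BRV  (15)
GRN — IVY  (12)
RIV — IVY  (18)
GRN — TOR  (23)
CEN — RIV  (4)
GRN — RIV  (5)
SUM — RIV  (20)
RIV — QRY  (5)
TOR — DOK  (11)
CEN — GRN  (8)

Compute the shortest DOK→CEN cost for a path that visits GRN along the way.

$23

Best DOK to GRN: DOK → QRY → RIV → GRN costing 15
Shortest GRN→CEN: GRN → CEN = 8
Total via GRN: 15 + 8 = $23.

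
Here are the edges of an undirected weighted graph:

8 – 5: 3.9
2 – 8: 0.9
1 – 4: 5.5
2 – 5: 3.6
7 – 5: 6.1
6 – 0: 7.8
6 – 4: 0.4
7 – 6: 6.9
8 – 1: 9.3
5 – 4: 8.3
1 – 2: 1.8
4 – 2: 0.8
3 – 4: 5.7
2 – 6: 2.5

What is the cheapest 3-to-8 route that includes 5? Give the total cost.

14

Best 3 to 5: 3 → 4 → 2 → 5 costing 10.1
Best 5 to 8: 5 → 8 costing 3.9
Total via 5: 10.1 + 3.9 = 14.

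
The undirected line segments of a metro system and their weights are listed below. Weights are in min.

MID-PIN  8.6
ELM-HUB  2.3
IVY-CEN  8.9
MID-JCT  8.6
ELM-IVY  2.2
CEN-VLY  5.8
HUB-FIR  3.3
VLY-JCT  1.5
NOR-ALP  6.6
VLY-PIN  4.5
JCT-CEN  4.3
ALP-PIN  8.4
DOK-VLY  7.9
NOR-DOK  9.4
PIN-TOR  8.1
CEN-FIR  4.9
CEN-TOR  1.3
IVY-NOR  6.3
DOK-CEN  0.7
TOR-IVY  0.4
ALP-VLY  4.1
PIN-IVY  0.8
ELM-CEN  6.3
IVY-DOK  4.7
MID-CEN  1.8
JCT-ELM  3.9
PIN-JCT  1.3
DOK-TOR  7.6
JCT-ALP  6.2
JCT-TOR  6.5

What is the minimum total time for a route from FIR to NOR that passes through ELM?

14.1 min

Best FIR to ELM: FIR → HUB → ELM costing 5.6
Shortest ELM→NOR: ELM → IVY → NOR = 8.5
Total via ELM: 5.6 + 8.5 = 14.1 min.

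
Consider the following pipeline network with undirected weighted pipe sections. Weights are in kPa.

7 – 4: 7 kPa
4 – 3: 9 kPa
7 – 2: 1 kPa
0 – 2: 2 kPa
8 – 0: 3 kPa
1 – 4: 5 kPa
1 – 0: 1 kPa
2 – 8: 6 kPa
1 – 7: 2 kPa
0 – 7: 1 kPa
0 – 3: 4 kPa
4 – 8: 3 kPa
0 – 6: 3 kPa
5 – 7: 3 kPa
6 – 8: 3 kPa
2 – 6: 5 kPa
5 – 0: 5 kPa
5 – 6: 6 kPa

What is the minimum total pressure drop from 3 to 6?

Compare a few routes:
3–0–7–2–6: 4+1+1+5 = 11
3–0–6: 4+3 = 7
3–0–8–6: 4+3+3 = 10
3–0–2–6: 4+2+5 = 11
Cheapest is 3–0–6 at 7 kPa.

7 kPa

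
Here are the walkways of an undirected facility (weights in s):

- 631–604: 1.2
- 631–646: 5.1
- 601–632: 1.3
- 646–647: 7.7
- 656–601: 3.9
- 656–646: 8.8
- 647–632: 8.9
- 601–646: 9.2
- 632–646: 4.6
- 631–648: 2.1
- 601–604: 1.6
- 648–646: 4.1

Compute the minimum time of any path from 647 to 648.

11.8 s

Candidate routes:
647 - 646 - 648: 7.7+4.1 = 11.8
647 - 646 - 631 - 648: 7.7+5.1+2.1 = 14.9
647 - 632 - 601 - 604 - 631 - 648: 8.9+1.3+1.6+1.2+2.1 = 15.1
647 - 632 - 646 - 648: 8.9+4.6+4.1 = 17.6
Cheapest is 647 - 646 - 648 at 11.8 s.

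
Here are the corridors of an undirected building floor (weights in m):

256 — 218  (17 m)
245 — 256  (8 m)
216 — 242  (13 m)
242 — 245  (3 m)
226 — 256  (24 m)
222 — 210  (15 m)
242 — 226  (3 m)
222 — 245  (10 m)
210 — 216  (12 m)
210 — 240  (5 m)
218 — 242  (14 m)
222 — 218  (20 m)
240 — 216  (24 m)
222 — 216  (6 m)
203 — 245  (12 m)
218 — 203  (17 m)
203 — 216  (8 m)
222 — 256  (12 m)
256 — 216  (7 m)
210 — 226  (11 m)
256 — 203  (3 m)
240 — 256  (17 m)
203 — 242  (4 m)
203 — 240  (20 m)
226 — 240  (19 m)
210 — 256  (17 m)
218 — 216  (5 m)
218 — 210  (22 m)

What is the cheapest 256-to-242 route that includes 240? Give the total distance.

Best 256 to 240: 256–240 costing 17
Best 240 to 242: 240–210–226–242 costing 19
Total via 240: 17 + 19 = 36 m.

36 m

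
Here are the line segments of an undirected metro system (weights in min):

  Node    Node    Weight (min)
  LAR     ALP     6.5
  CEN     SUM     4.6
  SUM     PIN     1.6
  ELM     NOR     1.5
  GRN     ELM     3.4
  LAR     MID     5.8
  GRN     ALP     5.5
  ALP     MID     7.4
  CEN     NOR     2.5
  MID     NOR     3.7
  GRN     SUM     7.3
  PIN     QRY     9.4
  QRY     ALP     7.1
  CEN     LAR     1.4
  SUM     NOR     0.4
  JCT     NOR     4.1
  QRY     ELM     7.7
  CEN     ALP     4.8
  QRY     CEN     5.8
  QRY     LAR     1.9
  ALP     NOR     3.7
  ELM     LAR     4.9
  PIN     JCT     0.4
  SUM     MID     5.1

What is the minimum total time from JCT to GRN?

7.3 min

Compare a few routes:
JCT–NOR–ELM–GRN: 4.1+1.5+3.4 = 9
JCT–PIN–SUM–NOR–ELM–GRN: 0.4+1.6+0.4+1.5+3.4 = 7.3
JCT–PIN–SUM–GRN: 0.4+1.6+7.3 = 9.3
The minimum is 7.3 min via JCT–PIN–SUM–NOR–ELM–GRN.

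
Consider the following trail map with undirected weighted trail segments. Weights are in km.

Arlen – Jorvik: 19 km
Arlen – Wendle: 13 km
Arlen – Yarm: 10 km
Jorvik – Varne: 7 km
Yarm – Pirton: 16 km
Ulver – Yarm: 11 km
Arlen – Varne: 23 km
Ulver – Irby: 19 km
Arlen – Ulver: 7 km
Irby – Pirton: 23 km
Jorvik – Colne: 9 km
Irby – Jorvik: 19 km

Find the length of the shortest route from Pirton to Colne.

51 km

Running Dijkstra from Pirton:
Pirton: 0
Yarm: 16  (via Pirton)
Irby: 23  (via Pirton)
Arlen: 26  (via Yarm)
Ulver: 27  (via Yarm)
Wendle: 39  (via Arlen)
Jorvik: 42  (via Irby)
Varne: 49  (via Arlen)
Colne: 51  (via Jorvik)
Shortest route: Pirton–Irby–Jorvik–Colne = 51 km.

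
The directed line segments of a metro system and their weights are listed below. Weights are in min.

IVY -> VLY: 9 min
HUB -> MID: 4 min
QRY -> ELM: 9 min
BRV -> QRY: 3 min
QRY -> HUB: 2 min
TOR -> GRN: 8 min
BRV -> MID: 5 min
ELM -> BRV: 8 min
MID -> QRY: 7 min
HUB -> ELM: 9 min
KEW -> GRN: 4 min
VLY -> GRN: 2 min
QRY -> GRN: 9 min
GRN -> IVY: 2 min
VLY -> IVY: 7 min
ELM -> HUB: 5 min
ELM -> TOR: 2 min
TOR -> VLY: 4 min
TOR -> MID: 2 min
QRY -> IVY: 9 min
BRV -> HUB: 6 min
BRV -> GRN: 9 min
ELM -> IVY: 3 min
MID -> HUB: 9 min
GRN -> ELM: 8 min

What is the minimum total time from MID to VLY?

Running Dijkstra from MID:
MID: 0
QRY: 7  (via MID)
HUB: 9  (via MID)
IVY: 16  (via QRY)
ELM: 16  (via QRY)
GRN: 16  (via QRY)
TOR: 18  (via ELM)
VLY: 22  (via TOR)
Shortest route: MID–QRY–ELM–TOR–VLY = 22 min.

22 min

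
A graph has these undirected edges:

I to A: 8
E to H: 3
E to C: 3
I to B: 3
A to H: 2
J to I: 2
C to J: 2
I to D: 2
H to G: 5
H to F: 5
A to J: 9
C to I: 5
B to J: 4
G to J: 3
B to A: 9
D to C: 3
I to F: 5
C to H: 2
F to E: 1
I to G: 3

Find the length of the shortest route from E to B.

Settle nodes by increasing distance from E:
E: 0
F: 1  (via E)
C: 3  (via E)
H: 3  (via E)
A: 5  (via H)
J: 5  (via C)
D: 6  (via C)
I: 6  (via F)
G: 8  (via H)
B: 9  (via J)
Shortest route: E–C–J–B = 9.

9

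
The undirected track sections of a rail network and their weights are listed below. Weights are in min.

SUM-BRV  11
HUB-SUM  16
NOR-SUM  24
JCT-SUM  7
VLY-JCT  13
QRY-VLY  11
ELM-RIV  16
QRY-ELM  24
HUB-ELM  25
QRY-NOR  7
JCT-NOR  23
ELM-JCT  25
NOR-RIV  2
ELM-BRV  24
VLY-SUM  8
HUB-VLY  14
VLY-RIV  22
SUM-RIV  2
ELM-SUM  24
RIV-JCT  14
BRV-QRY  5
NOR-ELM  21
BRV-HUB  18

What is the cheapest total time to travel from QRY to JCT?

Compare a few routes:
QRY → NOR → RIV → SUM → JCT: 7+2+2+7 = 18
QRY → BRV → SUM → JCT: 5+11+7 = 23
The minimum is 18 min via QRY → NOR → RIV → SUM → JCT.

18 min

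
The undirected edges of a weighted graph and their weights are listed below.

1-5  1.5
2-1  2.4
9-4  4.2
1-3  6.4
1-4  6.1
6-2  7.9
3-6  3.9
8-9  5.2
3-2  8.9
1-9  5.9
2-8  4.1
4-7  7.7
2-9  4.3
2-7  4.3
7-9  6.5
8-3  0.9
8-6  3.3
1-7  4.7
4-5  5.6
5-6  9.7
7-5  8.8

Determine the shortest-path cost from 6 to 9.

Compare a few routes:
6 - 8 - 2 - 9: 3.3+4.1+4.3 = 11.7
6 - 2 - 9: 7.9+4.3 = 12.2
6 - 3 - 8 - 9: 3.9+0.9+5.2 = 10
6 - 8 - 9: 3.3+5.2 = 8.5
Cheapest is 6 - 8 - 9 at 8.5.

8.5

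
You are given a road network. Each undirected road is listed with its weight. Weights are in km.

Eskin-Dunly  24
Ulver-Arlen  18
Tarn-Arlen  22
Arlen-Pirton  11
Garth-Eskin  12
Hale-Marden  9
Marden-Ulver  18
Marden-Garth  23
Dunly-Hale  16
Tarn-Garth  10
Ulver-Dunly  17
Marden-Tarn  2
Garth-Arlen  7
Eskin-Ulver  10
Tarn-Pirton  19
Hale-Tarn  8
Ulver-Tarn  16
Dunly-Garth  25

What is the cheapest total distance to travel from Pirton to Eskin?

Shortest distances from Pirton:
Pirton: 0
Arlen: 11  (via Pirton)
Garth: 18  (via Arlen)
Tarn: 19  (via Pirton)
Marden: 21  (via Tarn)
Hale: 27  (via Tarn)
Ulver: 29  (via Arlen)
Eskin: 30  (via Garth)
Shortest route: Pirton → Arlen → Garth → Eskin = 30 km.

30 km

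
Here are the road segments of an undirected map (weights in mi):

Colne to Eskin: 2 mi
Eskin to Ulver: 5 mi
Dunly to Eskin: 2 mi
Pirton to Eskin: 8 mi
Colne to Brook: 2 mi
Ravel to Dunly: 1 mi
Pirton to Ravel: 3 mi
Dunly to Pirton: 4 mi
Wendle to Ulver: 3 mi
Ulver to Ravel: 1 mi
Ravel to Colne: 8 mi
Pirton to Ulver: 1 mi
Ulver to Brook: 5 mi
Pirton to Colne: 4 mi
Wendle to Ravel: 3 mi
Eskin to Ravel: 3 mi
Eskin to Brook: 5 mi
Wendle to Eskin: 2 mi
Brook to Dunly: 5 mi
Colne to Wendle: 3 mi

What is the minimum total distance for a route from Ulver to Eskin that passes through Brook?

Best Ulver to Brook: Ulver–Brook costing 5
Shortest Brook→Eskin: Brook–Colne–Eskin = 4
Total via Brook: 5 + 4 = 9 mi.

9 mi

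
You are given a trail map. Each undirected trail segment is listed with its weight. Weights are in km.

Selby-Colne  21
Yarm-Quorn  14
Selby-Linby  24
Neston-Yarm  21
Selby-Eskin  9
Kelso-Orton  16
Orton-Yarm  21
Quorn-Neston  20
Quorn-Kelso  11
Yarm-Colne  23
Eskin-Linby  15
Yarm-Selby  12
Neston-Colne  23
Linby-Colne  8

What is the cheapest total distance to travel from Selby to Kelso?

37 km

Enumerating some paths:
Selby - Yarm - Quorn - Kelso: 12+14+11 = 37
Selby - Yarm - Orton - Kelso: 12+21+16 = 49
Selby - Colne - Yarm - Quorn - Kelso: 21+23+14+11 = 69
Selby - Yarm - Neston - Quorn - Kelso: 12+21+20+11 = 64
Cheapest is Selby - Yarm - Quorn - Kelso at 37 km.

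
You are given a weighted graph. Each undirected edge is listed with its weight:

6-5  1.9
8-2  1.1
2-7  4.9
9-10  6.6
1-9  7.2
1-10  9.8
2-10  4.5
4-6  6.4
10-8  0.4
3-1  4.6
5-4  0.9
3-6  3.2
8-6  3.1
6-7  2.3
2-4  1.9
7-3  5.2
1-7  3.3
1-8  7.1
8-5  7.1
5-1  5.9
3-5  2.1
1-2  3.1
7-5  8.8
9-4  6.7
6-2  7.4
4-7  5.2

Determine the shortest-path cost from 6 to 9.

9.5

Candidate routes:
6 → 5 → 4 → 9: 1.9+0.9+6.7 = 9.5
6 → 8 → 2 → 4 → 9: 3.1+1.1+1.9+6.7 = 12.8
6 → 8 → 10 → 9: 3.1+0.4+6.6 = 10.1
Cheapest is 6 → 5 → 4 → 9 at 9.5.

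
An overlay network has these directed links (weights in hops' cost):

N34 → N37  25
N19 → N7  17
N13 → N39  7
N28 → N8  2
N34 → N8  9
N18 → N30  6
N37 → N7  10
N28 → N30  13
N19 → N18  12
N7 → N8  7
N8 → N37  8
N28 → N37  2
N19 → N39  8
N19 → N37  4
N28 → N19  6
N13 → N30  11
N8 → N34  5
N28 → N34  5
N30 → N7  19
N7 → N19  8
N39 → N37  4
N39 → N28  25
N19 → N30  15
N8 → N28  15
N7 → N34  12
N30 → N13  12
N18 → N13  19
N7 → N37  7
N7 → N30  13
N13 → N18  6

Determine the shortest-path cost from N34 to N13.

49 hops' cost

Running Dijkstra from N34:
N34: 0
N8: 9  (via N34)
N37: 17  (via N8)
N28: 24  (via N8)
N7: 27  (via N37)
N19: 30  (via N28)
N30: 37  (via N28)
N39: 38  (via N19)
N18: 42  (via N19)
N13: 49  (via N30)
Shortest route: N34 → N8 → N28 → N30 → N13 = 49 hops' cost.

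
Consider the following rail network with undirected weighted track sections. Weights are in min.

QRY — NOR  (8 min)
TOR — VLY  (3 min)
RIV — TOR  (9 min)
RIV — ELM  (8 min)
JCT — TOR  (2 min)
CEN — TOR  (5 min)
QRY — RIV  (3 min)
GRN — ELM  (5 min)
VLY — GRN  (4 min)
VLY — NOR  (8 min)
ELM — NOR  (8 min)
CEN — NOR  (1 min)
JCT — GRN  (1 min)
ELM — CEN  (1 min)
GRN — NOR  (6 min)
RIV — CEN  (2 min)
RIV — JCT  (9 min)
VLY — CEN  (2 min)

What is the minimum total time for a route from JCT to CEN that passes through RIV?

11 min

Shortest JCT→RIV: JCT → RIV = 9
Best RIV to CEN: RIV → CEN costing 2
Total via RIV: 9 + 2 = 11 min.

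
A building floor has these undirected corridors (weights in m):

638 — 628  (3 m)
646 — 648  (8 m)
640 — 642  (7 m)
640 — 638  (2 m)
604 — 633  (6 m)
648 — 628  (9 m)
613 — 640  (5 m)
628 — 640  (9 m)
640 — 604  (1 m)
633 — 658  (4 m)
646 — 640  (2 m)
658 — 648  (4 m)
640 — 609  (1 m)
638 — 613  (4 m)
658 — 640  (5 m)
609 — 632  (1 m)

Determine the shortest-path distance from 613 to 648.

14 m

Enumerating some paths:
613–640–658–648: 5+5+4 = 14
613–640–646–648: 5+2+8 = 15
613–638–640–658–648: 4+2+5+4 = 15
Cheapest is 613–640–658–648 at 14 m.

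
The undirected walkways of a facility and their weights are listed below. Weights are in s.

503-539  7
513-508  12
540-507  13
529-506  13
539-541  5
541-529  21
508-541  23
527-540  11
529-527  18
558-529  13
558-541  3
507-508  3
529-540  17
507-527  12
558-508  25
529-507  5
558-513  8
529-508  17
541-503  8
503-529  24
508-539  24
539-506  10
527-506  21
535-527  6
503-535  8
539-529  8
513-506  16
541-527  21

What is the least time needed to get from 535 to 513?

Compare a few routes:
535–503–541–558–513: 8+8+3+8 = 27
535–503–539–541–558–513: 8+7+5+3+8 = 31
Cheapest is 535–503–541–558–513 at 27 s.

27 s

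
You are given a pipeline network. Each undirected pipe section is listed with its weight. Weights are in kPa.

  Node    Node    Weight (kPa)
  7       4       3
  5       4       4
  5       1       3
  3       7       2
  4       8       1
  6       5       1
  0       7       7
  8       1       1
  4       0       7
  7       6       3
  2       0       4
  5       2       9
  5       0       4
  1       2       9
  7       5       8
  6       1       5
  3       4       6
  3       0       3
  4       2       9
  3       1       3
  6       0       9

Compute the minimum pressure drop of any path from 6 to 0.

Enumerating some paths:
6 - 7 - 0: 3+7 = 10
6 - 7 - 3 - 0: 3+2+3 = 8
6 - 5 - 0: 1+4 = 5
6 - 0: 9 = 9
The minimum is 5 kPa via 6 - 5 - 0.

5 kPa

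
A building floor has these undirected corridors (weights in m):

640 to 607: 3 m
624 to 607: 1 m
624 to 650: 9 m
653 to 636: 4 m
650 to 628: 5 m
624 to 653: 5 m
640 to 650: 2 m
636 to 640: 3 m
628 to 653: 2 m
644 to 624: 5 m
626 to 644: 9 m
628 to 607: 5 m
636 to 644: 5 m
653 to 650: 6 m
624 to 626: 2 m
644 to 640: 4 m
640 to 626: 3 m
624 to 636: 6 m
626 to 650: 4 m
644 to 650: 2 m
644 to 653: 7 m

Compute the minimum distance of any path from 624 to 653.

Settle nodes by increasing distance from 624:
624: 0
607: 1  (via 624)
626: 2  (via 624)
640: 4  (via 607)
653: 5  (via 624)
Shortest route: 624 → 653 = 5 m.

5 m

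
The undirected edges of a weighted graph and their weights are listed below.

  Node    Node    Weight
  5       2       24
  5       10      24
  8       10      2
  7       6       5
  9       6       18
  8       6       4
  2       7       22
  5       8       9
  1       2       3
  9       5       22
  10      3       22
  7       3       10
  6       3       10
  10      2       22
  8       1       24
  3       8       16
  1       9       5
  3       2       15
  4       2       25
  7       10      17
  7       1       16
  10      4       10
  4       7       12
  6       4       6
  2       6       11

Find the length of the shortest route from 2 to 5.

Running Dijkstra from 2:
2: 0
1: 3  (via 2)
9: 8  (via 1)
6: 11  (via 2)
3: 15  (via 2)
8: 15  (via 6)
7: 16  (via 6)
4: 17  (via 6)
10: 17  (via 8)
5: 24  (via 2)
Shortest route: 2–5 = 24.

24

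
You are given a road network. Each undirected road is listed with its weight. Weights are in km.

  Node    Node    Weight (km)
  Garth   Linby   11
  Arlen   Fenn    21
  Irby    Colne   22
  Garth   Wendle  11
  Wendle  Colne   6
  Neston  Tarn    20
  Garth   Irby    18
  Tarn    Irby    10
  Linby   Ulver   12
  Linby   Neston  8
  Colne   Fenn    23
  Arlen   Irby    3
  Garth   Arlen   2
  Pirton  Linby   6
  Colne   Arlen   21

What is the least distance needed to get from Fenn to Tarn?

34 km

Candidate routes:
Fenn → Arlen → Garth → Irby → Tarn: 21+2+18+10 = 51
Fenn → Colne → Wendle → Garth → Arlen → Irby → Tarn: 23+6+11+2+3+10 = 55
Fenn → Arlen → Irby → Tarn: 21+3+10 = 34
Cheapest is Fenn → Arlen → Irby → Tarn at 34 km.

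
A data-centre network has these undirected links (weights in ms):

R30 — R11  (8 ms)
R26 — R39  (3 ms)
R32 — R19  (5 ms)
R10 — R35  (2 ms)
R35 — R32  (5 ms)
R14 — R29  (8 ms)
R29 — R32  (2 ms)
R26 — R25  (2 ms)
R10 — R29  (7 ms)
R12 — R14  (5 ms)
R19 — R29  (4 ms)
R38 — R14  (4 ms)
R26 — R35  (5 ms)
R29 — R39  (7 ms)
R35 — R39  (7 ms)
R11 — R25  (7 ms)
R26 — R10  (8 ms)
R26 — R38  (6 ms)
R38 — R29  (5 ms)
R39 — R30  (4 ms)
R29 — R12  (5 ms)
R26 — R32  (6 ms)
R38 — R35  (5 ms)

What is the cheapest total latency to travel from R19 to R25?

Enumerating some paths:
R19 - R29 - R32 - R26 - R25: 4+2+6+2 = 14
R19 - R32 - R26 - R25: 5+6+2 = 13
Cheapest is R19 - R32 - R26 - R25 at 13 ms.

13 ms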